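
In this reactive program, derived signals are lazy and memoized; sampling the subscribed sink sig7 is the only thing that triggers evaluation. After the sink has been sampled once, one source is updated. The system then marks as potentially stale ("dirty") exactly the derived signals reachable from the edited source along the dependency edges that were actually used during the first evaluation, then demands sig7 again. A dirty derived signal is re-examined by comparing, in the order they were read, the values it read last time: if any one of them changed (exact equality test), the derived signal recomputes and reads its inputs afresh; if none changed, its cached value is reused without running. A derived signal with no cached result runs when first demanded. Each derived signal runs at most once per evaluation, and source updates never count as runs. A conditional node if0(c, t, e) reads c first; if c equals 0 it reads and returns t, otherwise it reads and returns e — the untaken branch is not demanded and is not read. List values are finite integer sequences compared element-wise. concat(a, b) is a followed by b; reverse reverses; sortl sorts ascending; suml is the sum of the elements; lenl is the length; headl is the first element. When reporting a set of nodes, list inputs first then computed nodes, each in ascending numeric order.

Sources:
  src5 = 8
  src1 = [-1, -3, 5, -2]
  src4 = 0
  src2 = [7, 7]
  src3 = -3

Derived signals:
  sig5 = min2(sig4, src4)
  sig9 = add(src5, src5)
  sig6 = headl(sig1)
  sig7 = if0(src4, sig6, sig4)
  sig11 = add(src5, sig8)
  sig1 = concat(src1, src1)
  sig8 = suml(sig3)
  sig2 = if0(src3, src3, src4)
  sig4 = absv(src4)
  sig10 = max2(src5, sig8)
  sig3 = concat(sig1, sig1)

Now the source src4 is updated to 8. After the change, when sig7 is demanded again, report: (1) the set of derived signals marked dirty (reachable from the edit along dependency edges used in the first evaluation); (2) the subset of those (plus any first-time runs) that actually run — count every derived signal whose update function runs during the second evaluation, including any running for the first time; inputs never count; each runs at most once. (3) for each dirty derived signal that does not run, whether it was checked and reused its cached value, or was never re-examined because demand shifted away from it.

The edit dirties: sig7.
2 derived signals run: sig4, sig7.
No dirty derived signal escaped a run.
Note the branch switch — sig4 had no cache and runs now for the first time.

First demand of the output computes:
  sig1 = concat([-1, -3, 5, -2], [-1, -3, 5, -2]) = [-1, -3, 5, -2, -1, -3, 5, -2]
  sig6 = headl([-1, -3, 5, -2, -1, -3, 5, -2]) = -1
  sig7 = if0(src4=0 -> then branch sig6) = -1

After the edit, cleaning proceeds:
  sig4: had never run; runs now, result 8.
  sig7: a read changed (src4 0->8) — executes, giving 8.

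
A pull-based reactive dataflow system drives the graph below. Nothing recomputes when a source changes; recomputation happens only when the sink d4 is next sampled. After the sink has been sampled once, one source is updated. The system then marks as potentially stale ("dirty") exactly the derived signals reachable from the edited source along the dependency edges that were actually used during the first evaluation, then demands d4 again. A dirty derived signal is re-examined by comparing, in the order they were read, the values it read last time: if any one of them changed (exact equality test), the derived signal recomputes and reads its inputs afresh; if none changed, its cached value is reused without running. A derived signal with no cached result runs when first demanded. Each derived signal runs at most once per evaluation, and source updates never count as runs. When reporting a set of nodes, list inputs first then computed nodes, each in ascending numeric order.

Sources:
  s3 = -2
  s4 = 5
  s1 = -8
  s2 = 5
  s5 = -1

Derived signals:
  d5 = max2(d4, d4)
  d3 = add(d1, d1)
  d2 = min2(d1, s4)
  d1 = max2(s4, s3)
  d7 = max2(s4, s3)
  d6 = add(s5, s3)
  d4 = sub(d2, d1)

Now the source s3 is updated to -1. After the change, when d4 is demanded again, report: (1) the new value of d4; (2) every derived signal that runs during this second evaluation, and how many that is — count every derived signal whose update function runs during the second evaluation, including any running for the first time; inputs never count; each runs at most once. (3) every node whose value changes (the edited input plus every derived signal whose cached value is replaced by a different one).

New value of d4: 0.
Derived signals that run: d1 — 1 in total.
Values that change: s3.
Key observation: the change is absorbed at d1 — it re-runs but produces the same value, and the output's value is unchanged.

First evaluation (everything demanded from the output):
  d1 = max2(5, -2) = 5
  d2 = min2(5, 5) = 5
  d4 = sub(5, 5) = 0

Propagation after the edit:
  d1: runs — s3 -2->-1; result 5 (same value as before).
  d2: checked — values it read are unchanged (d1 unchanged, s4 unchanged); reused cached 5 without running.
  d4: checked — values it read are unchanged (d2 unchanged, d1 unchanged); reused cached 0 without running.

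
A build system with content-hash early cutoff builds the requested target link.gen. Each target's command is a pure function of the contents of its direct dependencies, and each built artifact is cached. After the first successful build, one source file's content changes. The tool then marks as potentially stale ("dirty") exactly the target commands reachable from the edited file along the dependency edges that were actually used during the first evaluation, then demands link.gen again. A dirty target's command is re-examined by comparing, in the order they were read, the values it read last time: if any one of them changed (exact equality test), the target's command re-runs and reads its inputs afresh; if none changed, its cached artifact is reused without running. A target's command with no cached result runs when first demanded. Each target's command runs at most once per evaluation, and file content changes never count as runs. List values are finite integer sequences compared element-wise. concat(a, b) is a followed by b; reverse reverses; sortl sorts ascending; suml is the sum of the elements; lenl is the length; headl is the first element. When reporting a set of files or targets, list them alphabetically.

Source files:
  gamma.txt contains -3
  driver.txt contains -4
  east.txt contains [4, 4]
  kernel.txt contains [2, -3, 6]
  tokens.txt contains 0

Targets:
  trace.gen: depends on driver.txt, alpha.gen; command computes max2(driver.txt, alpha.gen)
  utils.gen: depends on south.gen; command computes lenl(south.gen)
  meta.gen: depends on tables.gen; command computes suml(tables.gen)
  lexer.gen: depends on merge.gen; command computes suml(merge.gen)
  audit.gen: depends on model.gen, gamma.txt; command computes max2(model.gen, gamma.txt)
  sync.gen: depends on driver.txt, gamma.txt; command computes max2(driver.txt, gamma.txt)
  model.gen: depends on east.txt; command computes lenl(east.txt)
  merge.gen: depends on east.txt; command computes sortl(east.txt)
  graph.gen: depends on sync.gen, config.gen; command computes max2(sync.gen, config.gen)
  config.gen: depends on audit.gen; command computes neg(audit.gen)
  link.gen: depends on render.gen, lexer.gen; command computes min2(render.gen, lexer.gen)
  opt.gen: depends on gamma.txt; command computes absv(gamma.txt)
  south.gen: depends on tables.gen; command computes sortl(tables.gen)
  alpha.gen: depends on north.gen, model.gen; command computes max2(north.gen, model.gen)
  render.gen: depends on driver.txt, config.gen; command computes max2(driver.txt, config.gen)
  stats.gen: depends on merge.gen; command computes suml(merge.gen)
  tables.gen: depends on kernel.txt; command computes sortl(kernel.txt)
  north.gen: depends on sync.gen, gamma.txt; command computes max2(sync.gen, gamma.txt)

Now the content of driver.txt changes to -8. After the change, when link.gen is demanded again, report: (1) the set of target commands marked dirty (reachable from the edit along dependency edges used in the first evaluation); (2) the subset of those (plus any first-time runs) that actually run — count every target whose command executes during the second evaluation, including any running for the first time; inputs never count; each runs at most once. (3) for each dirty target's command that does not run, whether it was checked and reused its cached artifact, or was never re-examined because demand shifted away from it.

Marked dirty: link.gen, render.gen.
Target commands that run: render.gen — 1 in total.
Checked but reused from cache: link.gen.
Key observation: the change is absorbed at render.gen — it re-runs but produces the same value, and the output's value is unchanged.

First evaluation (everything demanded from the output):
  merge.gen = sortl([4, 4]) = [4, 4]
  lexer.gen = suml([4, 4]) = 8
  model.gen = lenl([4, 4]) = 2
  audit.gen = max2(2, -3) = 2
  config.gen = neg(2) = -2
  render.gen = max2(-4, -2) = -2
  link.gen = min2(-2, 8) = -2

Propagation after the edit:
  render.gen: runs — driver.txt -4->-8; result -2 (same value as before).
  link.gen: checked — values it read are unchanged (render.gen unchanged, lexer.gen unchanged); reused cached -2 without running.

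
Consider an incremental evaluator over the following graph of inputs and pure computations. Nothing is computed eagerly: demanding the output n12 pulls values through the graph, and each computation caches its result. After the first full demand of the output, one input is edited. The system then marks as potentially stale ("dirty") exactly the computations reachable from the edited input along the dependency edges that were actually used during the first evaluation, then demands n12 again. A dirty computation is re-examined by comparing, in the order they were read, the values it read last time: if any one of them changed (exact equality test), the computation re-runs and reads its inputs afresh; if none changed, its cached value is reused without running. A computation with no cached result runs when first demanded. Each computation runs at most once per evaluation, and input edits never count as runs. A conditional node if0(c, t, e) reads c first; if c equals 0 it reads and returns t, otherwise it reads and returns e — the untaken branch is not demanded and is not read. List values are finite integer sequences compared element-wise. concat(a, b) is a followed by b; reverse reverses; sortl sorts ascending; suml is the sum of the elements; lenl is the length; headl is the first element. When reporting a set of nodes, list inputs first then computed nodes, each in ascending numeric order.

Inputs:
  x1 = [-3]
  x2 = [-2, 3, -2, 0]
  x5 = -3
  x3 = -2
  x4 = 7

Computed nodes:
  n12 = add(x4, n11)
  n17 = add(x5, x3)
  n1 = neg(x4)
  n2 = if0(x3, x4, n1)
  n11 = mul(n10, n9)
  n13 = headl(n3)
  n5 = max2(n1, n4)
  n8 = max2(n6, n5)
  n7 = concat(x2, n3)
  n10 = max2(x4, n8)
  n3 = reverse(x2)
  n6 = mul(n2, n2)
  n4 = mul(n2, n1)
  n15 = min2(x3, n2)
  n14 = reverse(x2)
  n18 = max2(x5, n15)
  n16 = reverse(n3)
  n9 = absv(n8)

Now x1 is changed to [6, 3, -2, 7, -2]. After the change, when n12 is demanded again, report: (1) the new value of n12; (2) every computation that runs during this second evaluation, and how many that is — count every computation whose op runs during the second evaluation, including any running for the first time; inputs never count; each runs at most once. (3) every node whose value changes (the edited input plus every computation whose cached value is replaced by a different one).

n12 now evaluates to 2408.
Run set: none (0 run).
Changed values: x1.
The important point: nothing the output needs ever reads x1, so the edit is invisible to it.

Initial pass — values computed on the first demand:
  n1 = neg(7) = -7
  n2 = if0(x3=-2 -> else branch n1) = -7
  n4 = mul(-7, -7) = 49
  n5 = max2(-7, 49) = 49
  n6 = mul(-7, -7) = 49
  n8 = max2(49, 49) = 49
  n9 = absv(49) = 49
  n10 = max2(7, 49) = 49
  n11 = mul(49, 49) = 2401
  n12 = add(7, 2401) = 2408

Second demand — change propagation:
  no demanded computation ever read x1, so the edit dirties nothing and nothing runs.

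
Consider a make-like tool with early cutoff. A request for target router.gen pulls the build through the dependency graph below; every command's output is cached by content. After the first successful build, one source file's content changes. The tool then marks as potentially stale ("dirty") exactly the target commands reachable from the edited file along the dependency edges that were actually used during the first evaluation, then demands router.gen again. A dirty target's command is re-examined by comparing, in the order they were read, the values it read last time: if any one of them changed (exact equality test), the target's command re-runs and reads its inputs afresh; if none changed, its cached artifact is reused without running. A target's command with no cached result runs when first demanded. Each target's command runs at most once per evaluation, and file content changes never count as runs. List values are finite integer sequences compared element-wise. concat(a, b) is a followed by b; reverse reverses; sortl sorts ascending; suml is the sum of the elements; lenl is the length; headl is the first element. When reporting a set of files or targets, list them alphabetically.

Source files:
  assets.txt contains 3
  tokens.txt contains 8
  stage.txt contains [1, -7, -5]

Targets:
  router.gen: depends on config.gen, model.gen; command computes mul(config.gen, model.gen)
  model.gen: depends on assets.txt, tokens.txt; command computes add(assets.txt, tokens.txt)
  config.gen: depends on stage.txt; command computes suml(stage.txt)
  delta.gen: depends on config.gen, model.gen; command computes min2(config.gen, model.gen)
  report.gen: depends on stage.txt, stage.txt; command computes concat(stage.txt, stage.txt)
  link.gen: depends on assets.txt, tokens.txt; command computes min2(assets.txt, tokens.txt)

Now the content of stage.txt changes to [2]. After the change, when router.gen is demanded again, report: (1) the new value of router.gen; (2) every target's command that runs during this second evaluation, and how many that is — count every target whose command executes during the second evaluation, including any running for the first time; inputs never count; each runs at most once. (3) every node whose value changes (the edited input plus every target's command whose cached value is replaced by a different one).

First demand of the output computes:
  config.gen = suml([1, -7, -5]) = -11
  model.gen = add(3, 8) = 11
  router.gen = mul(-11, 11) = -121

After the edit, cleaning proceeds:
  config.gen: a read changed (stage.txt [1, -7, -5]->[2]) — executes, giving 2.
  router.gen: a read changed (config.gen -11->2) — executes, giving 22.

Demanding router.gen again yields 22.
2 target commands run: config.gen, router.gen.
The nodes whose values change: config.gen, router.gen, stage.txt.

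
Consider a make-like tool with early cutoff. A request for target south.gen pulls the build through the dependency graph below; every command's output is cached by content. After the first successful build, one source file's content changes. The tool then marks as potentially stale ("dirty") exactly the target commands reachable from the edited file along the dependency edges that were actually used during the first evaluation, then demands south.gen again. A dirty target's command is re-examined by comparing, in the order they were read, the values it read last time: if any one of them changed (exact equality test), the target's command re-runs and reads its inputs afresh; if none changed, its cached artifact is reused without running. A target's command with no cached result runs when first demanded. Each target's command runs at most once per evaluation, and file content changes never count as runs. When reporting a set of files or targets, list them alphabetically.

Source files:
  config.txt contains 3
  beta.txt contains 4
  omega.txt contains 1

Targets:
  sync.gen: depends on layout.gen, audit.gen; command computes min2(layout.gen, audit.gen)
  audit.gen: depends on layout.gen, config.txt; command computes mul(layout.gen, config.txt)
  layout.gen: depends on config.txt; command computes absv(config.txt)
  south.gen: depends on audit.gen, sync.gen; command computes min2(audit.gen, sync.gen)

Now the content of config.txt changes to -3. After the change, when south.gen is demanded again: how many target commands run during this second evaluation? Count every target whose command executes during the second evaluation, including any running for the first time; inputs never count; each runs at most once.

First demand of the output computes:
  layout.gen = absv(3) = 3
  audit.gen = mul(3, 3) = 9
  sync.gen = min2(3, 9) = 3
  south.gen = min2(9, 3) = 3

After the edit, cleaning proceeds:
  layout.gen: a read changed (config.txt 3->-3) — executes, giving 3 — identical to its old value.
  audit.gen: a read changed (config.txt 3->-3) — executes, giving -9.
  sync.gen: a read changed (audit.gen 9->-9) — executes, giving -9.
  south.gen: a read changed (audit.gen 9->-9; sync.gen 3->-9) — executes, giving -9.

4 target commands run: audit.gen, layout.gen, south.gen, sync.gen.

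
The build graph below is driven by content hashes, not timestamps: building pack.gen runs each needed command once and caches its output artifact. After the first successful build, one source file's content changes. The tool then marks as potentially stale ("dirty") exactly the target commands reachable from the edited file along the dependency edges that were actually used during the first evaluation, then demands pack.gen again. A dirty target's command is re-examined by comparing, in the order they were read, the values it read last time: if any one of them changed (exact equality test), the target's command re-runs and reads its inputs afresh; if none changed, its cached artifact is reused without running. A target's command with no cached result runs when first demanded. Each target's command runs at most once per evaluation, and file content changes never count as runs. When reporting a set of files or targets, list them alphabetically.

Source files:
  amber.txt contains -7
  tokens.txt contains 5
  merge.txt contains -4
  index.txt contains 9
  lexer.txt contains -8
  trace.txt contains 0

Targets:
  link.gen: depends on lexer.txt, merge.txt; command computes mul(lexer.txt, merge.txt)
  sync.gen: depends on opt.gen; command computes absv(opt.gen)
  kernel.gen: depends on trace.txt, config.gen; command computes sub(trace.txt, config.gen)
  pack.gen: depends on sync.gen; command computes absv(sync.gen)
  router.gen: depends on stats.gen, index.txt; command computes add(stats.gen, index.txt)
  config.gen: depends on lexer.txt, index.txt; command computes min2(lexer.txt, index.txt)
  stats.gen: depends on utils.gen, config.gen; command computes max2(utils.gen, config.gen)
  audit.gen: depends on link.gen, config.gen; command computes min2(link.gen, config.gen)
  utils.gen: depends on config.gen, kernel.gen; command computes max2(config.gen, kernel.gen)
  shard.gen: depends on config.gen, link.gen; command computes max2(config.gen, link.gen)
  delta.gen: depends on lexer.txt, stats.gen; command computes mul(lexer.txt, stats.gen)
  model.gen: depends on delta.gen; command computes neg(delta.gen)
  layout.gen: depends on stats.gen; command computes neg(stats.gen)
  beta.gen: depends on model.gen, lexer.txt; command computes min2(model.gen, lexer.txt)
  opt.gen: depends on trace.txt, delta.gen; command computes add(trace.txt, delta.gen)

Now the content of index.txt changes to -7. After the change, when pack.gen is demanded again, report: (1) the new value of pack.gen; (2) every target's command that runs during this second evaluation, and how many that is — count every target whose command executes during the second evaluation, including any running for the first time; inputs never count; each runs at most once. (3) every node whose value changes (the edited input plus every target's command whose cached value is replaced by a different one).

Initial pass — values computed on the first demand:
  config.gen = min2(-8, 9) = -8
  kernel.gen = sub(0, -8) = 8
  utils.gen = max2(-8, 8) = 8
  stats.gen = max2(8, -8) = 8
  delta.gen = mul(-8, 8) = -64
  opt.gen = add(0, -64) = -64
  sync.gen = absv(-64) = 64
  pack.gen = absv(64) = 64

Second demand — change propagation:
  config.gen: re-runs because index.txt 9->-7; new result -8 (unchanged).
  kernel.gen: re-examined; everything it read last time is the same (trace.txt unchanged, config.gen unchanged) — cache 8 kept, no run.
  utils.gen: re-examined; everything it read last time is the same (config.gen unchanged, kernel.gen unchanged) — cache 8 kept, no run.
  stats.gen: re-examined; everything it read last time is the same (utils.gen unchanged, config.gen unchanged) — cache 8 kept, no run.
  delta.gen: re-examined; everything it read last time is the same (lexer.txt unchanged, stats.gen unchanged) — cache -64 kept, no run.
  opt.gen: re-examined; everything it read last time is the same (trace.txt unchanged, delta.gen unchanged) — cache -64 kept, no run.
  sync.gen: re-examined; everything it read last time is the same (opt.gen unchanged) — cache 64 kept, no run.
  pack.gen: re-examined; everything it read last time is the same (sync.gen unchanged) — cache 64 kept, no run.

The important point: config.gen recomputes to an identical value, and the output ends up unchanged.

pack.gen now evaluates to 64.
Run set: config.gen (1 run).
Changed values: index.txt.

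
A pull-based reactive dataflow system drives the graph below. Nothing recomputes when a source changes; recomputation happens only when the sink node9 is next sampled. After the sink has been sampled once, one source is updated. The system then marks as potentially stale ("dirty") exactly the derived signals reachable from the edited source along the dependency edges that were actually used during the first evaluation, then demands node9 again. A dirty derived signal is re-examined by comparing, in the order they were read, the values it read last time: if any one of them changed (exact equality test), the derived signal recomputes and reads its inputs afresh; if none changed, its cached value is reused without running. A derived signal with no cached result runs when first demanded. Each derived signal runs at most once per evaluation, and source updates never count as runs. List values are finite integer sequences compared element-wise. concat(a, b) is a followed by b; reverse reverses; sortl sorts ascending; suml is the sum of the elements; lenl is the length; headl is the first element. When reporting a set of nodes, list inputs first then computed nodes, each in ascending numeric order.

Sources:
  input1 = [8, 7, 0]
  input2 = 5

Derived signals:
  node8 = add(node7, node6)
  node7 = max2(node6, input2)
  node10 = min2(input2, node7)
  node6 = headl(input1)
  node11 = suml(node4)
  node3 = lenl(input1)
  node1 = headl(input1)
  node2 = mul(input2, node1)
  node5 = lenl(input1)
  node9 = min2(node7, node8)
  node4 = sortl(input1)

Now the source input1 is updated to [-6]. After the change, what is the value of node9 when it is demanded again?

First evaluation (everything demanded from the output):
  node6 = headl([8, 7, 0]) = 8
  node7 = max2(8, 5) = 8
  node8 = add(8, 8) = 16
  node9 = min2(8, 16) = 8

Propagation after the edit:
  node6: runs — input1 [8, 7, 0]->[-6]; result -6.
  node7: runs — node6 8->-6; result 5.
  node8: runs — node7 8->5; node6 8->-6; result -1.
  node9: runs — node7 8->5; node8 16->-1; result -1.

New value of node9: -1.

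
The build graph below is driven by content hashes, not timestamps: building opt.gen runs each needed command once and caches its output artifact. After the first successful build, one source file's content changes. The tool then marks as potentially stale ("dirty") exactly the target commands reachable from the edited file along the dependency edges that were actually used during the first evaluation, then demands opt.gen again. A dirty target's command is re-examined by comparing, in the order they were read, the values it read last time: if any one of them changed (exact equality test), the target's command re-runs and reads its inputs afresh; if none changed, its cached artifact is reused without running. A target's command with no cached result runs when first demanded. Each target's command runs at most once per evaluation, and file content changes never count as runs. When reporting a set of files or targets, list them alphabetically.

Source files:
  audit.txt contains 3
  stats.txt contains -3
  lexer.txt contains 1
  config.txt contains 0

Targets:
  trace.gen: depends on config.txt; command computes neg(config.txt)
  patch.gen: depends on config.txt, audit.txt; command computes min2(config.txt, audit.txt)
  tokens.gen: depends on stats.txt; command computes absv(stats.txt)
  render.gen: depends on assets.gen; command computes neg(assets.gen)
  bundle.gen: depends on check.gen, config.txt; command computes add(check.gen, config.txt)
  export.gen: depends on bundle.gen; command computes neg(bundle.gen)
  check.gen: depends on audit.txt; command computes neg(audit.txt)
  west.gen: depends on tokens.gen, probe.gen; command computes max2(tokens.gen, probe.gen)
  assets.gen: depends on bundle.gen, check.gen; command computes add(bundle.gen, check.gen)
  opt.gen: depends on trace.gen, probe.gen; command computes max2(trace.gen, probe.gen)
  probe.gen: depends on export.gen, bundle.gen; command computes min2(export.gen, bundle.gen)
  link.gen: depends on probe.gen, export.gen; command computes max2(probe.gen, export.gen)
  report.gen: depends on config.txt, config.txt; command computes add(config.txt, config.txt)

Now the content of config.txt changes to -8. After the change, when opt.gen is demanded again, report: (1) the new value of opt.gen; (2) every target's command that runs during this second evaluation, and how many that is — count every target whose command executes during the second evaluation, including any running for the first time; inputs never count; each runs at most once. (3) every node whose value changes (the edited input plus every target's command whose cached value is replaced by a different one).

opt.gen now evaluates to 8.
Run set: bundle.gen, export.gen, opt.gen, probe.gen, trace.gen (5 run).
Changed values: bundle.gen, config.txt, export.gen, opt.gen, probe.gen, trace.gen.

Initial pass — values computed on the first demand:
  check.gen = neg(3) = -3
  bundle.gen = add(-3, 0) = -3
  export.gen = neg(-3) = 3
  probe.gen = min2(3, -3) = -3
  trace.gen = neg(0) = 0
  opt.gen = max2(0, -3) = 0

Second demand — change propagation:
  bundle.gen: re-runs because config.txt 0->-8; new result -11.
  export.gen: re-runs because bundle.gen -3->-11; new result 11.
  probe.gen: re-runs because export.gen 3->11; bundle.gen -3->-11; new result -11.
  trace.gen: re-runs because config.txt 0->-8; new result 8.
  opt.gen: re-runs because trace.gen 0->8; probe.gen -3->-11; new result 8.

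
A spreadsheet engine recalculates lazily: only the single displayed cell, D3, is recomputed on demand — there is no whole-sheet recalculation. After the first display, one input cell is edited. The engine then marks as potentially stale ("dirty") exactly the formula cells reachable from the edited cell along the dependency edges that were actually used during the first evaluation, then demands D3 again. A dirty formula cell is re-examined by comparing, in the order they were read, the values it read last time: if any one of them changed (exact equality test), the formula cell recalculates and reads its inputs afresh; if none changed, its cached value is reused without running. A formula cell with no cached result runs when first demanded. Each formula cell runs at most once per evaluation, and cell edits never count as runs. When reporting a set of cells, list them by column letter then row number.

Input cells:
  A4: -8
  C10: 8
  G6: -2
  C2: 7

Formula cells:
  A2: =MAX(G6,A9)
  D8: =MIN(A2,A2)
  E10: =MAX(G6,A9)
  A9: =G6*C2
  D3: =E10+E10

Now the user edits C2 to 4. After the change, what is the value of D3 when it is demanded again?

New value of D3: -4.
Key observation: the change is absorbed at E10 — it re-runs but produces the same value, and the output's value is unchanged.

First evaluation (everything demanded from the output):
  A9 = -2 * 7 = -14
  E10 = MAX(-2, -14) = -2
  D3 = -2 + -2 = -4

Propagation after the edit:
  A9: runs — C2 7->4; result -8.
  E10: runs — A9 -14->-8; result -2 (same value as before).
  D3: checked — values it read are unchanged (E10 unchanged, E10 unchanged); reused cached -4 without running.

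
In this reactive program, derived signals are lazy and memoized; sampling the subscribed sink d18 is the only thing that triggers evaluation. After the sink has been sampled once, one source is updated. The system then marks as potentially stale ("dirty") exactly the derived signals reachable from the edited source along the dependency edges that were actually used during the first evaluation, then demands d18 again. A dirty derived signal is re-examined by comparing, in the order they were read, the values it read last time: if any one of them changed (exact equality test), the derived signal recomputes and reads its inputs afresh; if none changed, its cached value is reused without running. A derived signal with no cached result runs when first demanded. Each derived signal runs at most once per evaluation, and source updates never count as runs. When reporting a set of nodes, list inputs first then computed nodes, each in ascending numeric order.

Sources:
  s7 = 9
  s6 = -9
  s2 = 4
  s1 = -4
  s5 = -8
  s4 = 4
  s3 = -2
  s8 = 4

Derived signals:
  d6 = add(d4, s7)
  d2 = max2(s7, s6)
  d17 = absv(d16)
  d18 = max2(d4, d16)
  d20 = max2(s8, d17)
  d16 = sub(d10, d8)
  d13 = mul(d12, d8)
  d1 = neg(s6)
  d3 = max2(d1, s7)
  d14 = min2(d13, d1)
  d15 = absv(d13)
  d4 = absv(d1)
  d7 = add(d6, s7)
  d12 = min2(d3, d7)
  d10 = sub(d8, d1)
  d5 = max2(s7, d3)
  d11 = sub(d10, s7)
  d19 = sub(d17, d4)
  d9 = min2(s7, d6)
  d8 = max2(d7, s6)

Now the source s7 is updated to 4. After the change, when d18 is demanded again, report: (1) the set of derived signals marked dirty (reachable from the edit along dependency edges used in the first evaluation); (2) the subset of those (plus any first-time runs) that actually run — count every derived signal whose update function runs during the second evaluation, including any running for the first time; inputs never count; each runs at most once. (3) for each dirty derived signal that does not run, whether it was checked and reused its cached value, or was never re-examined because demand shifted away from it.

The edit dirties: d6, d7, d8, d10, d16, d18.
5 derived signals run: d6, d7, d8, d10, d16.
Cache hits after checking: d18.
Note the absorption at d16: it re-runs yet its value is the same, leaving the output's value untouched.

First demand of the output computes:
  d1 = neg(-9) = 9
  d4 = absv(9) = 9
  d6 = add(9, 9) = 18
  d7 = add(18, 9) = 27
  d8 = max2(27, -9) = 27
  d10 = sub(27, 9) = 18
  d16 = sub(18, 27) = -9
  d18 = max2(9, -9) = 9

After the edit, cleaning proceeds:
  d6: a read changed (s7 9->4) — executes, giving 13.
  d7: a read changed (d6 18->13; s7 9->4) — executes, giving 17.
  d8: a read changed (d7 27->17) — executes, giving 17.
  d10: a read changed (d8 27->17) — executes, giving 8.
  d16: a read changed (d10 18->8; d8 27->17) — executes, giving -9 — identical to its old value.
  d18: dirty, but its reads are unchanged (d4 unchanged, d16 unchanged); cached 9 stands.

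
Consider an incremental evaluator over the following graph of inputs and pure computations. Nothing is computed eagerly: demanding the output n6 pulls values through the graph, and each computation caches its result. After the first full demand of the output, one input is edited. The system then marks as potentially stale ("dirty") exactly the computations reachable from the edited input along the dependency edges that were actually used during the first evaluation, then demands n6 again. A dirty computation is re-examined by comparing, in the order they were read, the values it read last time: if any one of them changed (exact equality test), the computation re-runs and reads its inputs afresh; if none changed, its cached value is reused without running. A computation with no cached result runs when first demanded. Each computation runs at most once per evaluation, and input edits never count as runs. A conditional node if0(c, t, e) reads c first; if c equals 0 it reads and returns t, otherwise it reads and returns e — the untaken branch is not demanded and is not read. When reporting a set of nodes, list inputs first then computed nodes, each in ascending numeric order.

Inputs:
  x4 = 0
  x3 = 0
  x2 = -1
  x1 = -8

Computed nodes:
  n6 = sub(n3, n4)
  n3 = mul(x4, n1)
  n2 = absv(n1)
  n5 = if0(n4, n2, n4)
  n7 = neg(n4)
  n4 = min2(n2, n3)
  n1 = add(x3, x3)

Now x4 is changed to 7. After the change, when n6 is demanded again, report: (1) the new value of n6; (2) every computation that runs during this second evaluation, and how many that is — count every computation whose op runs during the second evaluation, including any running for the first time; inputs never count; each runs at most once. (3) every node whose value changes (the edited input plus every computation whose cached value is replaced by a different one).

Initial pass — values computed on the first demand:
  n1 = add(0, 0) = 0
  n2 = absv(0) = 0
  n3 = mul(0, 0) = 0
  n4 = min2(0, 0) = 0
  n6 = sub(0, 0) = 0

Second demand — change propagation:
  n3: re-runs because x4 0->7; new result 0 (unchanged).
  n4: re-examined; everything it read last time is the same (n2 unchanged, n3 unchanged) — cache 0 kept, no run.
  n6: re-examined; everything it read last time is the same (n3 unchanged, n4 unchanged) — cache 0 kept, no run.

The important point: n3 recomputes to an identical value, and the output ends up unchanged.

n6 now evaluates to 0.
Run set: n3 (1 run).
Changed values: x4.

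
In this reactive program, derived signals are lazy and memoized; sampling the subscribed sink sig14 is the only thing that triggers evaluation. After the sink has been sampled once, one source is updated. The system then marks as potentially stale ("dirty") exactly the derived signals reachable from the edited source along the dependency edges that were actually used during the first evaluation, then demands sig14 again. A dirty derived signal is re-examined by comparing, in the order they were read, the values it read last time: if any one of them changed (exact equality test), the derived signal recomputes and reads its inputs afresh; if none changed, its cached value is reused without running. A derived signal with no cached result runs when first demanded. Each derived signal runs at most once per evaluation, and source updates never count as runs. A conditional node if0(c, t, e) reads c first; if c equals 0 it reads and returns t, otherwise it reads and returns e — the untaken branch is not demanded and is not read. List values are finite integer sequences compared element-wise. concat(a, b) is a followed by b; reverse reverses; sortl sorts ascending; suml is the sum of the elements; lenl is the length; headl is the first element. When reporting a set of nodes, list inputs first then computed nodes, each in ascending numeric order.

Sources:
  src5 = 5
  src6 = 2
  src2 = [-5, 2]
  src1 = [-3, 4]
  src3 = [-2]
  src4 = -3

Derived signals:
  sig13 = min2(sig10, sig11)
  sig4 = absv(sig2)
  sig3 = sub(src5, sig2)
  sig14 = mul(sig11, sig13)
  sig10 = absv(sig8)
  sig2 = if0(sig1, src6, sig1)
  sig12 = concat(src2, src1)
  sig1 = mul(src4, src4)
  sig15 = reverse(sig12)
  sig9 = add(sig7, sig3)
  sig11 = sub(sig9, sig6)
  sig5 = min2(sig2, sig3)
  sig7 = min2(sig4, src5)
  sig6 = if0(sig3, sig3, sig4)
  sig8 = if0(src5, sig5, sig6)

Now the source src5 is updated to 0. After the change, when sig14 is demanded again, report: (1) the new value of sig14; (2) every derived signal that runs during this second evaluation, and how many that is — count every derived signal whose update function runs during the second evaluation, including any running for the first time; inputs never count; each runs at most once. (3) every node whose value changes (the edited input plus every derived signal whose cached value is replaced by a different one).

Demanding sig14 again yields 324.
10 derived signals run: sig3, sig5, sig6, sig7, sig8, sig9, sig10, sig11, sig13, sig14.
The nodes whose values change: src5, sig3, sig7, sig8, sig9, sig11, sig13, sig14.
Note the branch switch — sig5 had no cache and runs now for the first time.

First demand of the output computes:
  sig1 = mul(-3, -3) = 9
  sig2 = if0(sig1=9 -> else branch sig1) = 9
  sig3 = sub(5, 9) = -4
  sig4 = absv(9) = 9
  sig6 = if0(sig3=-4 -> else branch sig4) = 9
  sig7 = min2(9, 5) = 5
  sig8 = if0(src5=5 -> else branch sig6) = 9
  sig9 = add(5, -4) = 1
  sig10 = absv(9) = 9
  sig11 = sub(1, 9) = -8
  sig13 = min2(9, -8) = -8
  sig14 = mul(-8, -8) = 64

After the edit, cleaning proceeds:
  sig3: a read changed (src5 5->0) — executes, giving -9.
  sig5: had never run; runs now, result -9.
  sig6: a read changed (sig3 -4->-9) — executes, giving 9 — identical to its old value.
  sig7: a read changed (src5 5->0) — executes, giving 0.
  sig8: a read changed (src5 5->0) — executes, giving -9.
  sig9: a read changed (sig7 5->0; sig3 -4->-9) — executes, giving -9.
  sig10: a read changed (sig8 9->-9) — executes, giving 9 — identical to its old value.
  sig11: a read changed (sig9 1->-9) — executes, giving -18.
  sig13: a read changed (sig11 -8->-18) — executes, giving -18.
  sig14: a read changed (sig11 -8->-18; sig13 -8->-18) — executes, giving 324.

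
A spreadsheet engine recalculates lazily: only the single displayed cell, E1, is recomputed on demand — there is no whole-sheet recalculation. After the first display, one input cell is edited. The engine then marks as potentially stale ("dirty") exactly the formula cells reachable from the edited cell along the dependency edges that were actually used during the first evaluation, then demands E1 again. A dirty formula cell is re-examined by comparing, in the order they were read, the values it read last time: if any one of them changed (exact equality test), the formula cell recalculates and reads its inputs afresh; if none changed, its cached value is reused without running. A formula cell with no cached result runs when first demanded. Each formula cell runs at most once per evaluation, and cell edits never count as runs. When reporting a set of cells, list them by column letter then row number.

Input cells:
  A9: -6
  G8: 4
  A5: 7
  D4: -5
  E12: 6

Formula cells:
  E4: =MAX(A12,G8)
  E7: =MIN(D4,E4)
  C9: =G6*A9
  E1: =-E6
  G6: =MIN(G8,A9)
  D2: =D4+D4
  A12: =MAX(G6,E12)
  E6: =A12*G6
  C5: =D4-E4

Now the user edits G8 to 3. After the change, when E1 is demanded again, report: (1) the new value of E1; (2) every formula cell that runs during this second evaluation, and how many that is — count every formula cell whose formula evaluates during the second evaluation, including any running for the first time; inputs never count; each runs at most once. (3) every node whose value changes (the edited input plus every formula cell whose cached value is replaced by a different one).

First evaluation (everything demanded from the output):
  G6 = MIN(4, -6) = -6
  A12 = MAX(-6, 6) = 6
  E6 = 6 * -6 = -36
  E1 = -(-36) = 36

Propagation after the edit:
  G6: runs — G8 4->3; result -6 (same value as before).
  A12: checked — values it read are unchanged (G6 unchanged, E12 unchanged); reused cached 6 without running.
  E6: checked — values it read are unchanged (A12 unchanged, G6 unchanged); reused cached -36 without running.
  E1: checked — values it read are unchanged (E6 unchanged); reused cached 36 without running.

Key observation: the change is absorbed at G6 — it re-runs but produces the same value, and the output's value is unchanged.

New value of E1: 36.
Formula cells that run: G6 — 1 in total.
Values that change: G8.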